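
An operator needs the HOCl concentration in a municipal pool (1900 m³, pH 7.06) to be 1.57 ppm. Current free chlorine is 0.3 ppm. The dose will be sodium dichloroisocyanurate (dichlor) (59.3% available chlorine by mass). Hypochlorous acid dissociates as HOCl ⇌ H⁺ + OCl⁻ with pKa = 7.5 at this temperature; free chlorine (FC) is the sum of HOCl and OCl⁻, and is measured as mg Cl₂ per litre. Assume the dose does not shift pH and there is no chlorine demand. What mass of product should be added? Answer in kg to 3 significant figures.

Volume: 1900 m³ = 1,900,000 L.
[OCl⁻]/[HOCl] = 10^(pH − pKa) = 10^(7.06 − 7.5) = 0.3631; fraction as HOCl = 1/(1 + 0.3631) = 0.7336.
Free chlorine required for 1.57 ppm HOCl: 1.57 / 0.7336 = 2.14 ppm.
FC to add: 2.14 − 0.3 = 1.84 mg/L as Cl₂.
Cl₂ equivalent: 1.84 mg/L × 1,900,000 L = 3496 g.
Product at 59.3% available Cl: 3496 / 0.593 = 5896 g.

5.90 kg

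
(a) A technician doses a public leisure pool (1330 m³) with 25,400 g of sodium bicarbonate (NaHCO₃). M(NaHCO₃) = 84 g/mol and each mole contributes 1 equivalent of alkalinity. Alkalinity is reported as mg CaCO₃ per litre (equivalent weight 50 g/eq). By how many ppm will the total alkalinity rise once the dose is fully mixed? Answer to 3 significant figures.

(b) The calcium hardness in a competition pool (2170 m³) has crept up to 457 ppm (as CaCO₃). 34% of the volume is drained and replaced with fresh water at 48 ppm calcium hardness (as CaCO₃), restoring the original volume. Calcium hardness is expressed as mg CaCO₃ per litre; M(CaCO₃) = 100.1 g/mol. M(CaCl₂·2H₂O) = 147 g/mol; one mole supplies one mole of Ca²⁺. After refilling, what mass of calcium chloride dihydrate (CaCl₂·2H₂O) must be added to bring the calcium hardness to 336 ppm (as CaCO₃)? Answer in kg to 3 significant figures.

(a) Volume: 1330 m³ = 1,330,000 L.
(a) Moles of NaHCO₃: 25,400 g ÷ 84 g/mol = 302.4 mol → 302.4 eq of alkalinity.
(a) As CaCO₃: 302.4 eq × 50 g/eq = 15,120 g.
(a) Rise: 15,120 g / 1,330,000 L × 1000 = 11.37 mg/L.

(b) Volume: 2170 m³ = 2,170,000 L.
(b) After draining 34% and refilling: 457 × 0.66 + 48 × 0.34 = 317.94 ppm.
(b) Deficit to target: 336 − 317.94 = 18.06 mg/L.
(b) As CaCO₃: 18.06 mg/L × 2,170,000 L = 39,190 g; ÷ 100.1 = 391.5 mol Ca²⁺.
(b) Mass: 391.5 × 147 = 57,550 g.

(a) 11.4 ppm; (b) 57.6 kg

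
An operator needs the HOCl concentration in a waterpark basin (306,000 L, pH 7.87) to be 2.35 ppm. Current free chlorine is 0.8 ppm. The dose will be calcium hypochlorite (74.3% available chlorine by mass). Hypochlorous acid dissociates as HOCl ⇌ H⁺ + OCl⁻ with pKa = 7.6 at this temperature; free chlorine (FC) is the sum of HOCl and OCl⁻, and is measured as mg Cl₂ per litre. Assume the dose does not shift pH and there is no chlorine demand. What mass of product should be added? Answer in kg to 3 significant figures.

2.44 kg

[OCl⁻]/[HOCl] = 10^(pH − pKa) = 10^(7.87 − 7.6) = 1.862; fraction as HOCl = 1/(1 + 1.862) = 0.3494.
Free chlorine required for 2.35 ppm HOCl: 2.35 / 0.3494 = 6.726 ppm.
FC to add: 6.726 − 0.8 = 5.926 mg/L as Cl₂.
Cl₂ equivalent: 5.926 mg/L × 306,000 L = 1813 g.
Product at 74.3% available Cl: 1813 / 0.743 = 2441 g.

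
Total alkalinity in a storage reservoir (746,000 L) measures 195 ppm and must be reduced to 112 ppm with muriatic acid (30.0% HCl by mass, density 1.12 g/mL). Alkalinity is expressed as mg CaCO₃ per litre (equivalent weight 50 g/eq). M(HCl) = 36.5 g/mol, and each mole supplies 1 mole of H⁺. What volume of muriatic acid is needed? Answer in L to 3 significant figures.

135 L

Alkalinity to neutralize: (195 − 112) = 83 mg/L as CaCO₃ × 746,000 L = 61,920 g as CaCO₃.
Equivalents of H⁺ required: 61,920 ÷ 50 g/eq = 1238 eq = 1238 mol HCl.
Mass of HCl: 1238 × 36.5 = 45,200 g.
Mass of 30.0% solution: 45,200 / 0.3 = 150,700 g.
Volume: 150,700 g ÷ 1.12 g/mL = 134,500 mL.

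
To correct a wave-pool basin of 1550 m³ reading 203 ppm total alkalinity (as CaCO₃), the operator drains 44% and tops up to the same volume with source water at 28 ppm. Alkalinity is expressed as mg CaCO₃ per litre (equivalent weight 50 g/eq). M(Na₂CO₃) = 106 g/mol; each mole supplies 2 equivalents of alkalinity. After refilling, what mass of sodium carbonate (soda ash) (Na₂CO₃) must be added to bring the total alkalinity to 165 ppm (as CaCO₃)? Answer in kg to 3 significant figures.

64.1 kg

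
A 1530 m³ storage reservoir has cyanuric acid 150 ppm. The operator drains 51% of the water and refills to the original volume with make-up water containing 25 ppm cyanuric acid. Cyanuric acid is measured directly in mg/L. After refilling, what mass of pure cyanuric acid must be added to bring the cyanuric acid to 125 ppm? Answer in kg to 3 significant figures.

59.3 kg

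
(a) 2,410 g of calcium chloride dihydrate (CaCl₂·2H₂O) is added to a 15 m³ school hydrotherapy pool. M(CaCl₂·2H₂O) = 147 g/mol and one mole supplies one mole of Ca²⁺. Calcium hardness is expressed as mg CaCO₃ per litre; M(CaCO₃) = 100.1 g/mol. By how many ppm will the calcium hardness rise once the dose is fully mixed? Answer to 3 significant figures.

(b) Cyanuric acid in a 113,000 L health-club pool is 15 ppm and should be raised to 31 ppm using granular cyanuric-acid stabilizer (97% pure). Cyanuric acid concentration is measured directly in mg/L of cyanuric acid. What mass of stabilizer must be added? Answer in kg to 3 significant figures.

(a) 109 ppm; (b) 1.86 kg

(a) Volume: 15 m³ = 15,000 L.
(a) Moles of Ca²⁺: 2,410 g ÷ 147 g/mol = 16.39 mol.
(a) As CaCO₃: 16.39 mol × 100.1 g/mol = 1641 g.
(a) Rise: 1641 g / 15,000 L × 1000 = 109.4 mg/L.

(b) CYA to add: (31 − 15) = 16 mg/L × 113,000 L = 1808 g cyanuric acid.
(b) At 97% purity: 1808 / 0.97 = 1864 g product.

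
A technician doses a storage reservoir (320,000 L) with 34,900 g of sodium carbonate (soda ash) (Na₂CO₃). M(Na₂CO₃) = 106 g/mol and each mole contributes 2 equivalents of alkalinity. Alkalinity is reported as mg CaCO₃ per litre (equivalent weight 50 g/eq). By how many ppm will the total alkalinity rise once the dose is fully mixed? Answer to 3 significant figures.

103 ppm

Moles of Na₂CO₃: 34,900 g ÷ 106 g/mol = 329.2 mol → 658.5 eq of alkalinity.
As CaCO₃: 658.5 eq × 50 g/eq = 32,920 g.
Rise: 32,920 g / 320,000 L × 1000 = 102.9 mg/L.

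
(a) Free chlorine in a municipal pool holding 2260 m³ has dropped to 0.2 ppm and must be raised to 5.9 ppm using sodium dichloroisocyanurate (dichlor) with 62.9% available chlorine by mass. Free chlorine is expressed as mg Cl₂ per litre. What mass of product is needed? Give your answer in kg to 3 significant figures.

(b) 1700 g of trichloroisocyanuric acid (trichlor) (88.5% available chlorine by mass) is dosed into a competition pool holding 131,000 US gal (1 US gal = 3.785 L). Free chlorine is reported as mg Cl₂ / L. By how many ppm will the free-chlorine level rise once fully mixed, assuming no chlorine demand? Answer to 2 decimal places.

(a) Volume: 2260 m³ = 2,260,000 L.
(a) Chlorine deficit: 5.9 − 0.2 = 5.7 ppm = 5.7 mg/L as Cl₂.
(a) Cl₂ equivalent needed: 5.7 mg/L × 2,260,000 L = 12,880,000 mg = 12,880 g.
(a) Product at 62.9% available chlorine: 12,880 / 0.629 = 20,480 g.

(b) Volume: 131,000 US gal × 3.785 L/gal = 495,835 L.
(b) Available chlorine delivered: 1700 g × 0.885 = 1504 g as Cl₂.
(b) Concentration rise: 1504 g / 495,835 L = 3.034 mg/L = 3.03 ppm.

(a) 20.5 kg; (b) 3.03 ppm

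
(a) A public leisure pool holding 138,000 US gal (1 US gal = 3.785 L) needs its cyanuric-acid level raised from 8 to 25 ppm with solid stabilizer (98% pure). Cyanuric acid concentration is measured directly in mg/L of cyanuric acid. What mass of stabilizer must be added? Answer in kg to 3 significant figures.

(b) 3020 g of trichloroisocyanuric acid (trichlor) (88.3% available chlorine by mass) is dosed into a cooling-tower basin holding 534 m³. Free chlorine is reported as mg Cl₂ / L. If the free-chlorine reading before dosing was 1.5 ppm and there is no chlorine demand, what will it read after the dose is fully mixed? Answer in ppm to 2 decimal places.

(a) Volume: 138,000 US gal × 3.785 L/gal = 522,330 L.
(a) CYA to add: (25 − 8) = 17 mg/L × 522,330 L = 8880 g cyanuric acid.
(a) At 98% purity: 8880 / 0.98 = 9061 g product.

(b) Volume: 534 m³ = 534,000 L.
(b) Available chlorine delivered: 3020 g × 0.883 = 2667 g as Cl₂.
(b) Concentration rise: 2667 g / 534,000 L = 4.994 mg/L = 4.99 ppm.
(b) Final FC: 1.5 + 4.99 = 6.49 ppm.

(a) 9.06 kg; (b) 6.49 ppm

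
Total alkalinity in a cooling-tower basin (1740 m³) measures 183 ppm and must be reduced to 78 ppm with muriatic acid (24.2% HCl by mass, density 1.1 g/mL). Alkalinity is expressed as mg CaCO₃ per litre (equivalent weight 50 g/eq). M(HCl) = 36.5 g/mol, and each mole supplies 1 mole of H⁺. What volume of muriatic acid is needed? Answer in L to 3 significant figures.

501 L

Volume: 1740 m³ = 1,740,000 L.
Alkalinity to neutralize: (183 − 78) = 105 mg/L as CaCO₃ × 1,740,000 L = 182,700 g as CaCO₃.
Equivalents of H⁺ required: 182,700 ÷ 50 g/eq = 3654 eq = 3654 mol HCl.
Mass of HCl: 3654 × 36.5 = 133,400 g.
Mass of 24.2% solution: 133,400 / 0.242 = 551,100 g.
Volume: 551,100 g ÷ 1.1 g/mL = 501,000 mL.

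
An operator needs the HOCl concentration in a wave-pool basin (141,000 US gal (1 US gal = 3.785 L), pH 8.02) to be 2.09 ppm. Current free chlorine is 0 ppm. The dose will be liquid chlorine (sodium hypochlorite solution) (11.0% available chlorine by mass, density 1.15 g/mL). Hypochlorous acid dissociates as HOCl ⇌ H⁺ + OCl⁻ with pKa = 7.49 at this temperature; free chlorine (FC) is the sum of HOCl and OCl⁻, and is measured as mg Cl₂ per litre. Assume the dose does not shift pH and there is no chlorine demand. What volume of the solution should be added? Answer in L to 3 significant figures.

38.7 L

Volume: 141,000 US gal × 3.785 L/gal = 533,685 L.
[OCl⁻]/[HOCl] = 10^(pH − pKa) = 10^(8.02 − 7.49) = 3.388; fraction as HOCl = 1/(1 + 3.388) = 0.2279.
Free chlorine required for 2.09 ppm HOCl: 2.09 / 0.2279 = 9.172 ppm.
FC to add: 9.172 − 0 = 9.172 mg/L as Cl₂.
Cl₂ equivalent: 9.172 mg/L × 533,685 L = 4895 g.
Product at 11.0% available Cl: 4895 / 0.11 = 44,500 g.
Volume: 44,500 g ÷ 1.15 g/mL = 38,690 mL.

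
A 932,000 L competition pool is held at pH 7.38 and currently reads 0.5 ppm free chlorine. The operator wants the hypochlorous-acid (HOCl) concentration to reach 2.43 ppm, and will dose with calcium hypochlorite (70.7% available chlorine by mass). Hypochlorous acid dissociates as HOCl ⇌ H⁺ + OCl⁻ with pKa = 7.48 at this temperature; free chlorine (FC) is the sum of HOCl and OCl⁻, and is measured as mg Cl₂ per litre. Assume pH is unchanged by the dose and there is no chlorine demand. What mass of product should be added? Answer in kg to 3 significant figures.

[OCl⁻]/[HOCl] = 10^(pH − pKa) = 10^(7.38 − 7.48) = 0.7943; fraction as HOCl = 1/(1 + 0.7943) = 0.5573.
Free chlorine required for 2.43 ppm HOCl: 2.43 / 0.5573 = 4.36 ppm.
FC to add: 4.36 − 0.5 = 3.86 mg/L as Cl₂.
Cl₂ equivalent: 3.86 mg/L × 932,000 L = 3598 g.
Product at 70.7% available Cl: 3598 / 0.707 = 5089 g.

5.09 kg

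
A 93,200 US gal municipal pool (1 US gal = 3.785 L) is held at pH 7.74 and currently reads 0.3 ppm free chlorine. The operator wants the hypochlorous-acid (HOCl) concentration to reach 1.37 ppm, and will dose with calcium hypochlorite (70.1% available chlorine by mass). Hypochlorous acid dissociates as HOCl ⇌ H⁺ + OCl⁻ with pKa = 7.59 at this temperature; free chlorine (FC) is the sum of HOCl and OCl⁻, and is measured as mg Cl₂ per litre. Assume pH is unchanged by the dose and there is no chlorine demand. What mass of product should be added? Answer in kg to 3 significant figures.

Volume: 93,200 US gal × 3.785 L/gal = 352,762 L.
[OCl⁻]/[HOCl] = 10^(pH − pKa) = 10^(7.74 − 7.59) = 1.413; fraction as HOCl = 1/(1 + 1.413) = 0.4145.
Free chlorine required for 1.37 ppm HOCl: 1.37 / 0.4145 = 3.305 ppm.
FC to add: 3.305 − 0.3 = 3.005 mg/L as Cl₂.
Cl₂ equivalent: 3.005 mg/L × 352,762 L = 1060 g.
Product at 70.1% available Cl: 1060 / 0.701 = 1512 g.

1.51 kg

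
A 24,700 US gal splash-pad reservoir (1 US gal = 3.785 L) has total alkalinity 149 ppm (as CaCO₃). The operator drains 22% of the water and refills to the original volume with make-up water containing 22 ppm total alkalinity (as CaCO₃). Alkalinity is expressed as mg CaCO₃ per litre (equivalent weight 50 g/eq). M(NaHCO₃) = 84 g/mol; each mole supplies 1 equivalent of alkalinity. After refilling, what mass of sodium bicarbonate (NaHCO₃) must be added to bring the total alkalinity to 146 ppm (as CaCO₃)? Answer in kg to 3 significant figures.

Volume: 24,700 US gal × 3.785 L/gal = 93,490 L.
After draining 22% and refilling: 149 × 0.78 + 22 × 0.22 = 121.06 ppm.
Deficit to target: 146 − 121.06 = 24.94 mg/L.
As CaCO₃: 24.94 mg/L × 93,490 L = 2332 g; ÷ 50 g/eq ÷ 1 = 46.63 mol NaHCO₃.
Mass: 46.63 × 84 = 3917 g.

3.92 kg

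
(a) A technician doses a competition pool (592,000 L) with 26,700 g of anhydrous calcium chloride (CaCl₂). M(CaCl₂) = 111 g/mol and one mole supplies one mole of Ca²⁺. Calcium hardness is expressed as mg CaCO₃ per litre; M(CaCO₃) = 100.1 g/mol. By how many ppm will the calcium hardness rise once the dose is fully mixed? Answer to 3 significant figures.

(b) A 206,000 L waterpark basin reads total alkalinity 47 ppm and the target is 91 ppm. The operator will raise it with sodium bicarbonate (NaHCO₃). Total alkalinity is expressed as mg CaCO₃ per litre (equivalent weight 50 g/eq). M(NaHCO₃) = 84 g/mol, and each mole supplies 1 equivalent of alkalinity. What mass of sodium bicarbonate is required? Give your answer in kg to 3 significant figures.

(a) 40.7 ppm; (b) 15.2 kg

(a) Moles of Ca²⁺: 26,700 g ÷ 111 g/mol = 240.5 mol.
(a) As CaCO₃: 240.5 mol × 100.1 g/mol = 24,080 g.
(a) Rise: 24,080 g / 592,000 L × 1000 = 40.67 mg/L.

(b) Alkalinity to add: (91 − 47) = 44 mg/L as CaCO₃ × 206,000 L = 9064 g as CaCO₃.
(b) Equivalents: 9064 g ÷ 50 g/eq = 181.3 eq.
(b) NaHCO₃ supplies 1 eq per mole → 181.3 mol.
(b) Mass: 181.3 mol × 84 g/mol = 15,230 g.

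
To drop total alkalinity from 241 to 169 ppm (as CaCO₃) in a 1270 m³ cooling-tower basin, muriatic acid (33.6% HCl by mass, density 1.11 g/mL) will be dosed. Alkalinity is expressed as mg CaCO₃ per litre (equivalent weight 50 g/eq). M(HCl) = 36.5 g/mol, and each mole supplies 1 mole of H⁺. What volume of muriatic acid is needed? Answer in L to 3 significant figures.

Volume: 1270 m³ = 1,270,000 L.
Alkalinity to neutralize: (241 − 169) = 72 mg/L as CaCO₃ × 1,270,000 L = 91,440 g as CaCO₃.
Equivalents of H⁺ required: 91,440 ÷ 50 g/eq = 1829 eq = 1829 mol HCl.
Mass of HCl: 1829 × 36.5 = 66,750 g.
Mass of 33.6% solution: 66,750 / 0.336 = 198,700 g.
Volume: 198,700 g ÷ 1.11 g/mL = 179,000 mL.

179 L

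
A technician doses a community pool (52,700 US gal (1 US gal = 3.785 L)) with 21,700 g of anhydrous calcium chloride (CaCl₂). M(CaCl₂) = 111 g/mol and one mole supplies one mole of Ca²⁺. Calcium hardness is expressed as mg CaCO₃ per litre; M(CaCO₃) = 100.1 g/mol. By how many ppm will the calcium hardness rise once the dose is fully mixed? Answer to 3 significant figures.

Volume: 52,700 US gal × 3.785 L/gal = 199,470 L.
Moles of Ca²⁺: 21,700 g ÷ 111 g/mol = 195.5 mol.
As CaCO₃: 195.5 mol × 100.1 g/mol = 19,570 g.
Rise: 19,570 g / 199,470 L × 1000 = 98.11 mg/L.

98.1 ppm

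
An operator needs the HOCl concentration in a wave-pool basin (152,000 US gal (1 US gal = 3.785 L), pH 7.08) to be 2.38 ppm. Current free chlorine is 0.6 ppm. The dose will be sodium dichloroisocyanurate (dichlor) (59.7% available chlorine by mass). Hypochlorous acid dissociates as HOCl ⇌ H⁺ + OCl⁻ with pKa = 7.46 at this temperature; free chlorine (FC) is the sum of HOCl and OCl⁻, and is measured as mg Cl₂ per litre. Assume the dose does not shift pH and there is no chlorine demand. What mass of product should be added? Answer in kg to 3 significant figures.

2.67 kg

Volume: 152,000 US gal × 3.785 L/gal = 575,320 L.
[OCl⁻]/[HOCl] = 10^(pH − pKa) = 10^(7.08 − 7.46) = 0.4169; fraction as HOCl = 1/(1 + 0.4169) = 0.7058.
Free chlorine required for 2.38 ppm HOCl: 2.38 / 0.7058 = 3.372 ppm.
FC to add: 3.372 − 0.6 = 2.772 mg/L as Cl₂.
Cl₂ equivalent: 2.772 mg/L × 575,320 L = 1595 g.
Product at 59.7% available Cl: 1595 / 0.597 = 2671 g.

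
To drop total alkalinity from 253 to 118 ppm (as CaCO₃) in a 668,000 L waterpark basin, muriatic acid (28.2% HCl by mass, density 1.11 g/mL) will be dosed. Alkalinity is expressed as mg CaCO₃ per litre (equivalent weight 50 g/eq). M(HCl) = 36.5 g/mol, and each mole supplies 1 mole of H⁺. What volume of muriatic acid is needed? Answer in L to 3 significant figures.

210 L

Alkalinity to neutralize: (253 − 118) = 135 mg/L as CaCO₃ × 668,000 L = 90,180 g as CaCO₃.
Equivalents of H⁺ required: 90,180 ÷ 50 g/eq = 1804 eq = 1804 mol HCl.
Mass of HCl: 1804 × 36.5 = 65,830 g.
Mass of 28.2% solution: 65,830 / 0.282 = 233,400 g.
Volume: 233,400 g ÷ 1.11 g/mL = 210,300 mL.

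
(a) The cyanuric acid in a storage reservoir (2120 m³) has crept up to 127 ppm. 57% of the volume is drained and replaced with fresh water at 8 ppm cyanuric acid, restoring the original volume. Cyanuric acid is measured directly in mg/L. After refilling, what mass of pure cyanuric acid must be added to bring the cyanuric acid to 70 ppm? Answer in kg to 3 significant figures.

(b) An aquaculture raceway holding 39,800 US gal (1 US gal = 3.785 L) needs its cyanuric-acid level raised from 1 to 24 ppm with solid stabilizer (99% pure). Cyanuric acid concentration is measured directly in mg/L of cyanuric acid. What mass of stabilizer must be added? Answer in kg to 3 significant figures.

(a) Volume: 2120 m³ = 2,120,000 L.
(a) After draining 57% and refilling: 127 × 0.43 + 8 × 0.57 = 59.17 ppm.
(a) Deficit to target: 70 − 59.17 = 10.83 mg/L.
(a) Mass: 10.83 mg/L × 2,120,000 L = 22,960 g cyanuric acid.

(b) Volume: 39,800 US gal × 3.785 L/gal = 150,643 L.
(b) CYA to add: (24 − 1) = 23 mg/L × 150,643 L = 3465 g cyanuric acid.
(b) At 99% purity: 3465 / 0.99 = 3500 g product.

(a) 23.0 kg; (b) 3.50 kg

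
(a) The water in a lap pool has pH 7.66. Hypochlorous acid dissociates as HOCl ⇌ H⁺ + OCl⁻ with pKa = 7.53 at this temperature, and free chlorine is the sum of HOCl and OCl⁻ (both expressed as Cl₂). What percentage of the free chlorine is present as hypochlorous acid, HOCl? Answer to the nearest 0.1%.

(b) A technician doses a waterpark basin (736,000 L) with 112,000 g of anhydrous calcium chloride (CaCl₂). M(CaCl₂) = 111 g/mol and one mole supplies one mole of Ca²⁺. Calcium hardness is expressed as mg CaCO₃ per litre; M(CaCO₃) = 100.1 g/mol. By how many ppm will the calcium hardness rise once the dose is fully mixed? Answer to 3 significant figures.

(a) [OCl⁻]/[HOCl] = 10^(pH − pKa) = 10^(7.66 − 7.53) = 10^0.13 = 1.349.
(a) Fraction as HOCl = 1 / (1 + 1.349) = 0.4257.

(b) Moles of Ca²⁺: 112,000 g ÷ 111 g/mol = 1009 mol.
(b) As CaCO₃: 1009 mol × 100.1 g/mol = 101,000 g.
(b) Rise: 101,000 g / 736,000 L × 1000 = 137.2 mg/L.

(a) 42.6%; (b) 137 ppm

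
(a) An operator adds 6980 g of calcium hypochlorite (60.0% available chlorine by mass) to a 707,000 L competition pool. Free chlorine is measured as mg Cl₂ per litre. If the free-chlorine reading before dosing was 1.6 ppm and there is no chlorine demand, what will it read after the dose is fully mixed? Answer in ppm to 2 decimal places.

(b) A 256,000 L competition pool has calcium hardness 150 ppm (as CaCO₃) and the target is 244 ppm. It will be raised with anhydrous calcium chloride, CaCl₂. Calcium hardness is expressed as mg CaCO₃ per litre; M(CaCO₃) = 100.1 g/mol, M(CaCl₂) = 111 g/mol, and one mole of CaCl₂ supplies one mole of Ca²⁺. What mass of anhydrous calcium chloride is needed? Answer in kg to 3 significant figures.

(a) Available chlorine delivered: 6980 g × 0.6 = 4188 g as Cl₂.
(a) Concentration rise: 4188 g / 707,000 L = 5.924 mg/L = 5.92 ppm.
(a) Final FC: 1.6 + 5.92 = 7.52 ppm.

(b) Hardness to add: (244 − 150) = 94 mg/L as CaCO₃ × 256,000 L = 24,060 g as CaCO₃.
(b) Moles of Ca²⁺ (1 mol Ca²⁺ ≡ 1 mol CaCO₃): 24,060 / 100.1 g/mol = 240.4 mol.
(b) Mass of CaCl₂: 240.4 × 111 = 26,680 g.

(a) 7.52 ppm; (b) 26.7 kg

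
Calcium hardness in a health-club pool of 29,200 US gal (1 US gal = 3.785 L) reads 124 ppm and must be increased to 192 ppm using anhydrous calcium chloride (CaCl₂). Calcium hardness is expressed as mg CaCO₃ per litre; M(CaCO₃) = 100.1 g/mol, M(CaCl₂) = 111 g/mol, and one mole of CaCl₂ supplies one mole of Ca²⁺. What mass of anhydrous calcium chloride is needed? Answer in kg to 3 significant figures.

8.33 kg

Volume: 29,200 US gal × 3.785 L/gal = 110,522 L.
Hardness to add: (192 − 124) = 68 mg/L as CaCO₃ × 110,522 L = 7515 g as CaCO₃.
Moles of Ca²⁺ (1 mol Ca²⁺ ≡ 1 mol CaCO₃): 7515 / 100.1 g/mol = 75.08 mol.
Mass of CaCl₂: 75.08 × 111 = 8334 g.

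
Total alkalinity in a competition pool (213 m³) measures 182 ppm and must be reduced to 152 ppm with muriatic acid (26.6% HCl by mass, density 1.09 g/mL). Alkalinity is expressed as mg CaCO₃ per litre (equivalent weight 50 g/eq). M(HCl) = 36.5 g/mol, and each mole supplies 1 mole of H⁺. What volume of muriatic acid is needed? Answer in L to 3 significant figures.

16.1 L

Volume: 213 m³ = 213,000 L.
Alkalinity to neutralize: (182 − 152) = 30 mg/L as CaCO₃ × 213,000 L = 6390 g as CaCO₃.
Equivalents of H⁺ required: 6390 ÷ 50 g/eq = 127.8 eq = 127.8 mol HCl.
Mass of HCl: 127.8 × 36.5 = 4665 g.
Mass of 26.6% solution: 4665 / 0.266 = 17,540 g.
Volume: 17,540 g ÷ 1.09 g/mL = 16,090 mL.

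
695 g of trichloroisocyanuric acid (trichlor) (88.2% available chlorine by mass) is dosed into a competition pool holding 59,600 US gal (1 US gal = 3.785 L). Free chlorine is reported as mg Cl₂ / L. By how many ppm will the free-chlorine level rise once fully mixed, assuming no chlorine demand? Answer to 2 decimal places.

2.72 ppm

Volume: 59,600 US gal × 3.785 L/gal = 225,586 L.
Available chlorine delivered: 695 g × 0.882 = 613 g as Cl₂.
Concentration rise: 613 g / 225,586 L = 2.717 mg/L = 2.72 ppm.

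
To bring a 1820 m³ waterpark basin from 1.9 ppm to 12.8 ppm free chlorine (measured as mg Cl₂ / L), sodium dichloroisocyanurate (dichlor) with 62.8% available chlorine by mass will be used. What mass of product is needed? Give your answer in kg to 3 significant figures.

Volume: 1820 m³ = 1,820,000 L.
Chlorine deficit: 12.8 − 1.9 = 10.9 ppm = 10.9 mg/L as Cl₂.
Cl₂ equivalent needed: 10.9 mg/L × 1,820,000 L = 19,840,000 mg = 19,840 g.
Product at 62.8% available chlorine: 19,840 / 0.628 = 31,590 g.

31.6 kg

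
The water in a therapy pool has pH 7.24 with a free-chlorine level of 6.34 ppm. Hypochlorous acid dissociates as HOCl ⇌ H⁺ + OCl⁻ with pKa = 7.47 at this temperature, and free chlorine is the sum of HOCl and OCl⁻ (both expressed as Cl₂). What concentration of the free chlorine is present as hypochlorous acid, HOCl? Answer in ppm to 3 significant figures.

3.99 ppm

[OCl⁻]/[HOCl] = 10^(pH − pKa) = 10^(7.24 − 7.47) = 10^-0.23 = 0.5888.
Fraction as HOCl = 1 / (1 + 0.5888) = 0.6294.
HOCl = 0.6294 × 6.34 ppm = 3.99 ppm.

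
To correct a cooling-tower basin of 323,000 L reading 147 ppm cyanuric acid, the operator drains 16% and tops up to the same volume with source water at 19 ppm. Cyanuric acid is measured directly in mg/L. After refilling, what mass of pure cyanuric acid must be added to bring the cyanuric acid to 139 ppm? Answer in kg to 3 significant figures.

After draining 16% and refilling: 147 × 0.84 + 19 × 0.16 = 126.52 ppm.
Deficit to target: 139 − 126.52 = 12.48 mg/L.
Mass: 12.48 mg/L × 323,000 L = 4031 g cyanuric acid.

4.03 kg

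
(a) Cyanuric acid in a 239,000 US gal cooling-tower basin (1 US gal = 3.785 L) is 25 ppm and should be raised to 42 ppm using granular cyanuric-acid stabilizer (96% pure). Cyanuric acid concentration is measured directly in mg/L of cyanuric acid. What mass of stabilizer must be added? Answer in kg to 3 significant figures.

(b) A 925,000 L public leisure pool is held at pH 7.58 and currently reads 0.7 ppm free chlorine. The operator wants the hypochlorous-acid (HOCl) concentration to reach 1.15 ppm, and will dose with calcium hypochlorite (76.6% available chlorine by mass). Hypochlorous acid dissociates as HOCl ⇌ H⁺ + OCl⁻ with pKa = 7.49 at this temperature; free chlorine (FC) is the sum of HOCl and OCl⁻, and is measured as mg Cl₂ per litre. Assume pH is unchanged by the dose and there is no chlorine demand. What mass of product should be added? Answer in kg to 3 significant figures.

(a) Volume: 239,000 US gal × 3.785 L/gal = 904,615 L.
(a) CYA to add: (42 − 25) = 17 mg/L × 904,615 L = 15,380 g cyanuric acid.
(a) At 96% purity: 15,380 / 0.96 = 16,020 g product.

(b) [OCl⁻]/[HOCl] = 10^(pH − pKa) = 10^(7.58 − 7.49) = 1.23; fraction as HOCl = 1/(1 + 1.23) = 0.4484.
(b) Free chlorine required for 1.15 ppm HOCl: 1.15 / 0.4484 = 2.565 ppm.
(b) FC to add: 2.565 − 0.7 = 1.865 mg/L as Cl₂.
(b) Cl₂ equivalent: 1.865 mg/L × 925,000 L = 1725 g.
(b) Product at 76.6% available Cl: 1725 / 0.766 = 2252 g.

(a) 16.0 kg; (b) 2.25 kg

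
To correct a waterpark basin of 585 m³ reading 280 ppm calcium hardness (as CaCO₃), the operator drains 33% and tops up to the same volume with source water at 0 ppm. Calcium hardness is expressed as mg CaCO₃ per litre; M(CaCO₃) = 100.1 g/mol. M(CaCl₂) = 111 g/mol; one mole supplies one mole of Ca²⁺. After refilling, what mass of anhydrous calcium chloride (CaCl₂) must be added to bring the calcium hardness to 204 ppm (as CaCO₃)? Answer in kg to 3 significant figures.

10.6 kg

Volume: 585 m³ = 585,000 L.
After draining 33% and refilling: 280 × 0.67 + 0 × 0.33 = 187.6 ppm.
Deficit to target: 204 − 187.6 = 16.4 mg/L.
As CaCO₃: 16.4 mg/L × 585,000 L = 9594 g; ÷ 100.1 = 95.84 mol Ca²⁺.
Mass: 95.84 × 111 = 10,640 g.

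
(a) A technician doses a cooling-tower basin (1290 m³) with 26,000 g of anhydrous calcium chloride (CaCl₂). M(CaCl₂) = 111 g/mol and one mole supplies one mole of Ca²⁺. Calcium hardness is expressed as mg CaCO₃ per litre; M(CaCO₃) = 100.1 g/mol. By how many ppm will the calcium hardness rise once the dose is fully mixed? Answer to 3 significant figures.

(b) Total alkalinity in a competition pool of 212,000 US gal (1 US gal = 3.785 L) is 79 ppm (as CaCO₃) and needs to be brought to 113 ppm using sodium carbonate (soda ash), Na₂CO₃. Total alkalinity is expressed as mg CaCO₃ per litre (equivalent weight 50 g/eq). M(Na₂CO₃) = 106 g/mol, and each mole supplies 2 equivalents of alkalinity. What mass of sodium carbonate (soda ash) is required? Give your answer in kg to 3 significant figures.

(a) 18.2 ppm; (b) 28.9 kg

(a) Volume: 1290 m³ = 1,290,000 L.
(a) Moles of Ca²⁺: 26,000 g ÷ 111 g/mol = 234.2 mol.
(a) As CaCO₃: 234.2 mol × 100.1 g/mol = 23,450 g.
(a) Rise: 23,450 g / 1,290,000 L × 1000 = 18.18 mg/L.

(b) Volume: 212,000 US gal × 3.785 L/gal = 802,420 L.
(b) Alkalinity to add: (113 − 79) = 34 mg/L as CaCO₃ × 802,420 L = 27,280 g as CaCO₃.
(b) Equivalents: 27,280 g ÷ 50 g/eq = 545.6 eq.
(b) Each mole of Na₂CO₃ supplies 2 eq, so 545.6 / 2 = 272.8 mol.
(b) Mass: 272.8 mol × 106 g/mol = 28,920 g.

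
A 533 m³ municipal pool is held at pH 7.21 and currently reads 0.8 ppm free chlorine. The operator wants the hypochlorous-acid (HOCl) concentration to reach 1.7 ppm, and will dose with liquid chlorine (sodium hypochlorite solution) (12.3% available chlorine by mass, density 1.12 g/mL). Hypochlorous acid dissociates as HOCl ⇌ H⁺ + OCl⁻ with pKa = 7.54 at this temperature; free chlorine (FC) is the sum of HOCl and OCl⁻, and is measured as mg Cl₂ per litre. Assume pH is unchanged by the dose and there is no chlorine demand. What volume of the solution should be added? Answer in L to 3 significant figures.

Volume: 533 m³ = 533,000 L.
[OCl⁻]/[HOCl] = 10^(pH − pKa) = 10^(7.21 − 7.54) = 0.4677; fraction as HOCl = 1/(1 + 0.4677) = 0.6813.
Free chlorine required for 1.7 ppm HOCl: 1.7 / 0.6813 = 2.495 ppm.
FC to add: 2.495 − 0.8 = 1.695 mg/L as Cl₂.
Cl₂ equivalent: 1.695 mg/L × 533,000 L = 903.5 g.
Product at 12.3% available Cl: 903.5 / 0.123 = 7346 g.
Volume: 7346 g ÷ 1.12 g/mL = 6559 mL.

6.56 L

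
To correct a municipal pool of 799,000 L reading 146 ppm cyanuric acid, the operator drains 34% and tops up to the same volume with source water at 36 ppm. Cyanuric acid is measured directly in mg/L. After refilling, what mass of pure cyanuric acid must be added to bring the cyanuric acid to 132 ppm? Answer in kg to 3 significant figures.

After draining 34% and refilling: 146 × 0.66 + 36 × 0.34 = 108.6 ppm.
Deficit to target: 132 − 108.6 = 23.4 mg/L.
Mass: 23.4 mg/L × 799,000 L = 18,700 g cyanuric acid.

18.7 kg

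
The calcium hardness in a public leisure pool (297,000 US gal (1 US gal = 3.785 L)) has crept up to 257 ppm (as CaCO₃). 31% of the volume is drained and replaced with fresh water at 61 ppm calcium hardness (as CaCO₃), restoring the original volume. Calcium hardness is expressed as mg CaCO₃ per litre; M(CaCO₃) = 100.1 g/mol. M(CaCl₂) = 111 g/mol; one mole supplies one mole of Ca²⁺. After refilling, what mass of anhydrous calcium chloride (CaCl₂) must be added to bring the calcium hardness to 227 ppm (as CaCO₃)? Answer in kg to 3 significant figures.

38.3 kg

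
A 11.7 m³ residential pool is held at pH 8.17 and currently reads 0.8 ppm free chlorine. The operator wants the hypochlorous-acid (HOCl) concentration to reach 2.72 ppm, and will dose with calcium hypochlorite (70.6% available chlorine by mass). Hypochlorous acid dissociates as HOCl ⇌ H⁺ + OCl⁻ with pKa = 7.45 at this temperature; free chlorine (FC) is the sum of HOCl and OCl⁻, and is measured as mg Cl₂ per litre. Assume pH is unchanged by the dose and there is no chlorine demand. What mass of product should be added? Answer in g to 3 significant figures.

Volume: 11.7 m³ = 11,700 L.
[OCl⁻]/[HOCl] = 10^(pH − pKa) = 10^(8.17 − 7.45) = 5.248; fraction as HOCl = 1/(1 + 5.248) = 0.16.
Free chlorine required for 2.72 ppm HOCl: 2.72 / 0.16 = 16.99 ppm.
FC to add: 16.99 − 0.8 = 16.19 mg/L as Cl₂.
Cl₂ equivalent: 16.19 mg/L × 11,700 L = 189.5 g.
Product at 70.6% available Cl: 189.5 / 0.706 = 268.4 g.

268 g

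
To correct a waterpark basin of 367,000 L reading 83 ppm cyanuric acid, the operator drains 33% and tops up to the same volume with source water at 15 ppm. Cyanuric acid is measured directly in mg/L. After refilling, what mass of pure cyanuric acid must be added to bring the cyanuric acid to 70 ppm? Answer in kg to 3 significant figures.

After draining 33% and refilling: 83 × 0.67 + 15 × 0.33 = 60.56 ppm.
Deficit to target: 70 − 60.56 = 9.44 mg/L.
Mass: 9.44 mg/L × 367,000 L = 3464 g cyanuric acid.

3.46 kg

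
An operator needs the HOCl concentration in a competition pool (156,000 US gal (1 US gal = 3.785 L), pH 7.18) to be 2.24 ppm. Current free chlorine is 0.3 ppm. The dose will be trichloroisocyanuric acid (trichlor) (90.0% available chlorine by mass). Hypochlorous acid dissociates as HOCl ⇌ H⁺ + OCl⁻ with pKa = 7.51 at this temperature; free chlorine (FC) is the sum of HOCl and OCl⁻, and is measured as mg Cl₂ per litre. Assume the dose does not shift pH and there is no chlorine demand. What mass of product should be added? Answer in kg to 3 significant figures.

1.96 kg

Volume: 156,000 US gal × 3.785 L/gal = 590,460 L.
[OCl⁻]/[HOCl] = 10^(pH − pKa) = 10^(7.18 − 7.51) = 0.4677; fraction as HOCl = 1/(1 + 0.4677) = 0.6813.
Free chlorine required for 2.24 ppm HOCl: 2.24 / 0.6813 = 3.288 ppm.
FC to add: 3.288 − 0.3 = 2.988 mg/L as Cl₂.
Cl₂ equivalent: 2.988 mg/L × 590,460 L = 1764 g.
Product at 90.0% available Cl: 1764 / 0.9 = 1960 g.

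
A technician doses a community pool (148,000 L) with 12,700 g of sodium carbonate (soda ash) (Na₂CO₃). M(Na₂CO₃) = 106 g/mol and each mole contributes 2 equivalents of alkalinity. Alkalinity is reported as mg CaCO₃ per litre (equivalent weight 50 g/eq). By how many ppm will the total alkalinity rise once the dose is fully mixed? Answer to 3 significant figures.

81.0 ppm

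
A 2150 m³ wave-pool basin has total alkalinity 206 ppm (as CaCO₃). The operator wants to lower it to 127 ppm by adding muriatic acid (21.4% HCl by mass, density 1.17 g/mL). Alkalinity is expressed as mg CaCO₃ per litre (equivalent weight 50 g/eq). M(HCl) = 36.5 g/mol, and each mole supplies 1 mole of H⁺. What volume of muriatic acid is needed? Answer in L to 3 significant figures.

495 L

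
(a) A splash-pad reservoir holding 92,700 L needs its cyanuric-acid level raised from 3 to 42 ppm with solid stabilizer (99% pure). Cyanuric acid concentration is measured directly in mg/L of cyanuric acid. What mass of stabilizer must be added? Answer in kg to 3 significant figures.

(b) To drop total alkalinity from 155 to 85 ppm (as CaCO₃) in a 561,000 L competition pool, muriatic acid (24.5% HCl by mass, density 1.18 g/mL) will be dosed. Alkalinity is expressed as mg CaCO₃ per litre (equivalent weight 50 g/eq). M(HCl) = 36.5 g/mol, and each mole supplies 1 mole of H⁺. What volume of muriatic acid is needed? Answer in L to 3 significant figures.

(a) CYA to add: (42 − 3) = 39 mg/L × 92,700 L = 3615 g cyanuric acid.
(a) At 99% purity: 3615 / 0.99 = 3652 g product.

(b) Alkalinity to neutralize: (155 − 85) = 70 mg/L as CaCO₃ × 561,000 L = 39,270 g as CaCO₃.
(b) Equivalents of H⁺ required: 39,270 ÷ 50 g/eq = 785.4 eq = 785.4 mol HCl.
(b) Mass of HCl: 785.4 × 36.5 = 28,670 g.
(b) Mass of 24.5% solution: 28,670 / 0.245 = 117,000 g.
(b) Volume: 117,000 g ÷ 1.18 g/mL = 99,160 mL.

(a) 3.65 kg; (b) 99.2 L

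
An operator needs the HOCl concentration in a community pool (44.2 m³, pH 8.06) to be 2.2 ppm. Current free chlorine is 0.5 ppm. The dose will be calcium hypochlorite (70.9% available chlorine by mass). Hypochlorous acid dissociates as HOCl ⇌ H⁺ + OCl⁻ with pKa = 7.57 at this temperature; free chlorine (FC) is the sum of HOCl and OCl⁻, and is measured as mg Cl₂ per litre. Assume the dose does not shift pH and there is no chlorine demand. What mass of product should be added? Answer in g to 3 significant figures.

530 g

Volume: 44.2 m³ = 44,200 L.
[OCl⁻]/[HOCl] = 10^(pH − pKa) = 10^(8.06 − 7.57) = 3.09; fraction as HOCl = 1/(1 + 3.09) = 0.2445.
Free chlorine required for 2.2 ppm HOCl: 2.2 / 0.2445 = 8.999 ppm.
FC to add: 8.999 − 0.5 = 8.499 mg/L as Cl₂.
Cl₂ equivalent: 8.499 mg/L × 44,200 L = 375.6 g.
Product at 70.9% available Cl: 375.6 / 0.709 = 529.8 g.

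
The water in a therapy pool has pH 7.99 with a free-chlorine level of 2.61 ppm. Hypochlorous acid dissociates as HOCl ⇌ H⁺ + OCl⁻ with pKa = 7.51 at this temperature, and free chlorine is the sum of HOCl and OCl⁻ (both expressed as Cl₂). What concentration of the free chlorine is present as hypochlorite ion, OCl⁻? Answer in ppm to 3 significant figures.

[OCl⁻]/[HOCl] = 10^(pH − pKa) = 10^(7.99 − 7.51) = 10^0.48 = 3.02.
Fraction as HOCl = 1 / (1 + 3.02) = 0.2488.
OCl⁻ = (1 − 0.2488) × 2.61 ppm = 1.961 ppm.

1.96 ppm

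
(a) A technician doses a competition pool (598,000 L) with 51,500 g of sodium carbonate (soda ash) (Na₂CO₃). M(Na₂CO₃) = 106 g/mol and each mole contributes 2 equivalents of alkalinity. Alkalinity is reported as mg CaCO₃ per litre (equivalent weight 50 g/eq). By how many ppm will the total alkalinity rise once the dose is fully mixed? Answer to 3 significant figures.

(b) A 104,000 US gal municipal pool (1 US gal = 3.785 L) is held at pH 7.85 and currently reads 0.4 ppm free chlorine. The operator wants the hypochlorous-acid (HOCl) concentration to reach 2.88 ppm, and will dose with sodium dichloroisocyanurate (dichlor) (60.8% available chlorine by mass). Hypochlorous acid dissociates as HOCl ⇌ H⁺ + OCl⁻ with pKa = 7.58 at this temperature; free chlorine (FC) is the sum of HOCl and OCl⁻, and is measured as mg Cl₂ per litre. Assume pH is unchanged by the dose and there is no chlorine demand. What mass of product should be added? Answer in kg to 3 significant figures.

(a) 81.2 ppm; (b) 5.08 kg

(a) Moles of Na₂CO₃: 51,500 g ÷ 106 g/mol = 485.8 mol → 971.7 eq of alkalinity.
(a) As CaCO₃: 971.7 eq × 50 g/eq = 48,580 g.
(a) Rise: 48,580 g / 598,000 L × 1000 = 81.25 mg/L.

(b) Volume: 104,000 US gal × 3.785 L/gal = 393,640 L.
(b) [OCl⁻]/[HOCl] = 10^(pH − pKa) = 10^(7.85 − 7.58) = 1.862; fraction as HOCl = 1/(1 + 1.862) = 0.3494.
(b) Free chlorine required for 2.88 ppm HOCl: 2.88 / 0.3494 = 8.243 ppm.
(b) FC to add: 8.243 − 0.4 = 7.843 mg/L as Cl₂.
(b) Cl₂ equivalent: 7.843 mg/L × 393,640 L = 3087 g.
(b) Product at 60.8% available Cl: 3087 / 0.608 = 5078 g.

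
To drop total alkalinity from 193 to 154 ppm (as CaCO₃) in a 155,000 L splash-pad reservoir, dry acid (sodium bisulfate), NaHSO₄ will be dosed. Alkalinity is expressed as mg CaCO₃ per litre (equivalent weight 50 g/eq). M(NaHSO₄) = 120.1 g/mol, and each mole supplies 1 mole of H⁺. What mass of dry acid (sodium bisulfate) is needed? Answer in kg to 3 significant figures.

14.5 kg

Alkalinity to neutralize: (193 − 154) = 39 mg/L as CaCO₃ × 155,000 L = 6045 g as CaCO₃.
Equivalents of H⁺ required: 6045 ÷ 50 g/eq = 120.9 eq = 120.9 mol NaHSO₄.
Mass of NaHSO₄: 120.9 × 120.1 = 14,520 g.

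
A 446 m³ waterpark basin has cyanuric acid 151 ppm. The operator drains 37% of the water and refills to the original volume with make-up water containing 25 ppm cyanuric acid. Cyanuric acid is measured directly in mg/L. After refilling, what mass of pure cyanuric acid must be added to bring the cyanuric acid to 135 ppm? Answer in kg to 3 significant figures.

13.7 kg

Volume: 446 m³ = 446,000 L.
After draining 37% and refilling: 151 × 0.63 + 25 × 0.37 = 104.38 ppm.
Deficit to target: 135 − 104.38 = 30.62 mg/L.
Mass: 30.62 mg/L × 446,000 L = 13,660 g cyanuric acid.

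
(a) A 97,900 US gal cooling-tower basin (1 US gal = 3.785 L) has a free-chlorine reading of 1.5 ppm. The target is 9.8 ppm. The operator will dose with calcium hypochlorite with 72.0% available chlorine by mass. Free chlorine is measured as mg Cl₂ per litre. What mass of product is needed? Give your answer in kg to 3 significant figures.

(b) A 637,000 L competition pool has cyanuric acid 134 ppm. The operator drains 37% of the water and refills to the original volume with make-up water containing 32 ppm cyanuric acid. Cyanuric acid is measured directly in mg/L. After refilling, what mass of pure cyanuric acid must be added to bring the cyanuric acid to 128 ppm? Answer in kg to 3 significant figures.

(a) 4.27 kg; (b) 20.2 kg

(a) Volume: 97,900 US gal × 3.785 L/gal = 370,552 L.
(a) Chlorine deficit: 9.8 − 1.5 = 8.3 ppm = 8.3 mg/L as Cl₂.
(a) Cl₂ equivalent needed: 8.3 mg/L × 370,552 L = 3,076,000 mg = 3076 g.
(a) Product at 72.0% available chlorine: 3076 / 0.72 = 4272 g.

(b) After draining 37% and refilling: 134 × 0.63 + 32 × 0.37 = 96.26 ppm.
(b) Deficit to target: 128 − 96.26 = 31.74 mg/L.
(b) Mass: 31.74 mg/L × 637,000 L = 20,220 g cyanuric acid.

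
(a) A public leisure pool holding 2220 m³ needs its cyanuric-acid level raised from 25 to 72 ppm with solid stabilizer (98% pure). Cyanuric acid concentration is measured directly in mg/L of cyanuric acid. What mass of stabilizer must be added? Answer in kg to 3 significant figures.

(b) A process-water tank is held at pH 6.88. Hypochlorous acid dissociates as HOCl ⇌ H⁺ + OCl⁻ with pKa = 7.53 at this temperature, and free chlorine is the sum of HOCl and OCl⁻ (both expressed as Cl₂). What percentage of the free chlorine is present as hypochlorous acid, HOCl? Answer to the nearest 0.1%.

(a) Volume: 2220 m³ = 2,220,000 L.
(a) CYA to add: (72 − 25) = 47 mg/L × 2,220,000 L = 104,300 g cyanuric acid.
(a) At 98% purity: 104,300 / 0.98 = 106,500 g product.

(b) [OCl⁻]/[HOCl] = 10^(pH − pKa) = 10^(6.88 − 7.53) = 10^-0.65 = 0.2239.
(b) Fraction as HOCl = 1 / (1 + 0.2239) = 0.8171.

(a) 106 kg; (b) 81.7%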